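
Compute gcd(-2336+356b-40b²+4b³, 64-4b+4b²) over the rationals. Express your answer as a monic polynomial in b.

Repeated division with remainder:
  4b³-40b²+356b-2336 = (b-9)(4b²-4b+64) + (256b-1760)
  4b²-4b+64 = ((1/64)b+47/512)(256b-1760) + (3609/16)
  256b-1760 = ((4096/3609)b-28160/3609)(3609/16) + (0)
The last nonzero remainder is the constant 3609/16, so the polynomials are coprime and gcd = 1.

1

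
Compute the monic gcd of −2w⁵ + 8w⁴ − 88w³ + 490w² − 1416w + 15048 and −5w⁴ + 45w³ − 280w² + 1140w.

Repeated division with remainder:
  −2w⁵ + 8w⁴ − 88w³ + 490w² − 1416w + 15048 = ((2/5)w + 2)(−5w⁴ + 45w³ − 280w² + 1140w) + (−66w³ + 594w² − 3696w + 15048)
  −5w⁴ + 45w³ − 280w² + 1140w = ((5/66)w)(−66w³ + 594w² − 3696w + 15048) + (0)
Last nonzero remainder: −66w³ + 594w² − 3696w + 15048. Dividing through by −66 gives the monic gcd w³ − 9w² + 56w − 228.

w³ − 9w² + 56w − 228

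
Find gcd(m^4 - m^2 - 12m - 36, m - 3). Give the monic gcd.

m - 3

Apply the Euclidean algorithm:
  m^4 - m^2 - 12m - 36 = (m^3 + 3m^2 + 8m + 12)(m - 3) + (0)
The last nonzero remainder m - 3 is already monic.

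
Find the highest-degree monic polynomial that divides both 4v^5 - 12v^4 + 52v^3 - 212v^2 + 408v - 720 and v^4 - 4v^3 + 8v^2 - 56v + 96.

v^2 + 2v + 12

Repeated division with remainder:
  4v^5 - 12v^4 + 52v^3 - 212v^2 + 408v - 720 = (4v + 4)(v^4 - 4v^3 + 8v^2 - 56v + 96) + (36v^3 - 20v^2 + 248v - 1104)
  v^4 - 4v^3 + 8v^2 - 56v + 96 = ((1/36)v - 31/324)(36v^3 - 20v^2 + 248v - 1104) + (-(65/81)v^2 - (130/81)v - 260/27)
  36v^3 - 20v^2 + 248v - 1104 = (-(2916/65)v + 7452/65)(-(65/81)v^2 - (130/81)v - 260/27) + (0)
Last nonzero remainder: -(65/81)v^2 - (130/81)v - 260/27. Dividing through by -65/81 gives the monic gcd v^2 + 2v + 12.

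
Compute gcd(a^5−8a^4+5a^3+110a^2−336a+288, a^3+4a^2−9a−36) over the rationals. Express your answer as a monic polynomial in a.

By polynomial division,
  a^5−8a^4+5a^3+110a^2−336a+288 = (a^2−12a+62)(a^3+4a^2−9a−36) + (−210a^2−210a+2520)
  a^3+4a^2−9a−36 = (−(1/210)a−1/70)(−210a^2−210a+2520) + (0)
Last nonzero remainder: −210a^2−210a+2520. Dividing through by −210 gives the monic gcd a^2+a−12.

a^2+a−12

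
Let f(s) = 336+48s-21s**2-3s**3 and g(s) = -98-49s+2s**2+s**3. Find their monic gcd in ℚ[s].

7+s

Repeated division with remainder:
  -3s**3-21s**2+48s+336 = (-3)(s**3+2s**2-49s-98) + (-15s**2-99s+42)
  s**3+2s**2-49s-98 = (-(1/15)s+23/75)(-15s**2-99s+42) + (-(396/25)s-2772/25)
  -15s**2-99s+42 = ((125/132)s-25/66)(-(396/25)s-2772/25) + (0)
Last nonzero remainder: -(396/25)s-2772/25. Dividing through by -396/25 gives the monic gcd s+7.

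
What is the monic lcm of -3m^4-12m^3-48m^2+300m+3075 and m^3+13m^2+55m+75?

Apply the Euclidean algorithm:
  -3m^4-12m^3-48m^2+300m+3075 = (-3m+27)(m^3+13m^2+55m+75) + (-234m^2-960m+1050)
  m^3+13m^2+55m+75 = (-(1/234)m-347/9126)(-234m^2-960m+1050) + ((34960/1521)m+174800/1521)
  -234m^2-960m+1050 = (-(177957/17480)m+31941/3496)((34960/1521)m+174800/1521) + (0)
Last nonzero remainder: (34960/1521)m+174800/1521. Dividing through by 34960/1521 gives the monic gcd m+5.
Then lcm(f, g) = f·g / gcd(f, g); expanding and making the result monic gives the answer.

m^6+12m^5+63m^4+88m^3-1585m^2-9700m-15375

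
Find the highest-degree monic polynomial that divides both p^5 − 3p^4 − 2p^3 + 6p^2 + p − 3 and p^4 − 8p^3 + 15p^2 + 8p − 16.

Repeated division with remainder:
  p^5 − 3p^4 − 2p^3 + 6p^2 + p − 3 = (p + 5)(p^4 − 8p^3 + 15p^2 + 8p − 16) + (23p^3 − 77p^2 − 23p + 77)
  p^4 − 8p^3 + 15p^2 + 8p − 16 = ((1/23)p − 107/529)(23p^3 − 77p^2 − 23p + 77) + ((225/529)p^2 − 225/529)
  23p^3 − 77p^2 − 23p + 77 = ((12167/225)p − 40733/225)((225/529)p^2 − 225/529) + (0)
Last nonzero remainder: (225/529)p^2 − 225/529. Dividing through by 225/529 gives the monic gcd p^2 − 1.

p^2 − 1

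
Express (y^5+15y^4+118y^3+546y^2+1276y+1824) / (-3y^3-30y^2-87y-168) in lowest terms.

Apply the Euclidean algorithm:
  y^5+15y^4+118y^3+546y^2+1276y+1824 = (-(1/3)y^2-(5/3)y-13)(-3y^3-30y^2-87y-168) + (-45y^2-135y-360)
  -3y^3-30y^2-87y-168 = ((1/15)y+7/15)(-45y^2-135y-360) + (0)
Last nonzero remainder: -45y^2-135y-360. Dividing through by -45 gives the monic gcd y^2+3y+8.
Cancel y^2+3y+8 from numerator and denominator to get the reduced form.

(-y^3-12y^2-74y-228)/(3y+21)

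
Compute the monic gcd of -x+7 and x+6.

1

Euclidean algorithm in ℚ[x]:
  -x+7 = (-1)(x+6) + (13)
  x+6 = ((1/13)x+6/13)(13) + (0)
The last nonzero remainder is the constant 13, so the polynomials are coprime and gcd = 1.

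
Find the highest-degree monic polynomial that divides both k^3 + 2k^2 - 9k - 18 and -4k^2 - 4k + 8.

k + 2

By polynomial division,
  k^3 + 2k^2 - 9k - 18 = (-(1/4)k - 1/4)(-4k^2 - 4k + 8) + (-8k - 16)
  -4k^2 - 4k + 8 = ((1/2)k - 1/2)(-8k - 16) + (0)
Last nonzero remainder: -8k - 16. Dividing through by -8 gives the monic gcd k + 2.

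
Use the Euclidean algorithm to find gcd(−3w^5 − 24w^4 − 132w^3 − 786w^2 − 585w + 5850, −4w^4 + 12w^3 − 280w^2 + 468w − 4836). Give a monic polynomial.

w^2 + 39

Repeated division with remainder:
  −3w^5 − 24w^4 − 132w^3 − 786w^2 − 585w + 5850 = ((3/4)w + 33/4)(−4w^4 + 12w^3 − 280w^2 + 468w − 4836) + (−21w^3 + 1173w^2 − 819w + 45747)
  −4w^4 + 12w^3 − 280w^2 + 468w − 4836 = ((4/21)w + 1480/147)(−21w^3 + 1173w^2 − 819w + 45747) + (−(584756/49)w^2 − 22805484/49)
  −21w^3 + 1173w^2 − 819w + 45747 = ((1029/584756)w − 57477/584756)(−(584756/49)w^2 − 22805484/49) + (0)
Last nonzero remainder: −(584756/49)w^2 − 22805484/49. Dividing through by −584756/49 gives the monic gcd w^2 + 39.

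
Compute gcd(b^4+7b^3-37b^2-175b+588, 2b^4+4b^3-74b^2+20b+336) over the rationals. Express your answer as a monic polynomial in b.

b^3-37b+84

Repeated division with remainder:
  b^4+7b^3-37b^2-175b+588 = (1/2)(2b^4+4b^3-74b^2+20b+336) + (5b^3-185b+420)
  2b^4+4b^3-74b^2+20b+336 = ((2/5)b+4/5)(5b^3-185b+420) + (0)
Last nonzero remainder: 5b^3-185b+420. Dividing through by 5 gives the monic gcd b^3-37b+84.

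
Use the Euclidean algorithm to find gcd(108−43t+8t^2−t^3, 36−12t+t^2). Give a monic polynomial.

Euclidean algorithm in ℚ[t]:
  −t^3+8t^2−43t+108 = (−t−4)(t^2−12t+36) + (−55t+252)
  t^2−12t+36 = (−(1/55)t+408/3025)(−55t+252) + (6084/3025)
  −55t+252 = (−(166375/6084)t+21175/169)(6084/3025) + (0)
The last nonzero remainder is the constant 6084/3025, so the polynomials are coprime and gcd = 1.

1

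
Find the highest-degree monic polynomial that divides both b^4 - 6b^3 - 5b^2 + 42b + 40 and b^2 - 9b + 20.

b^2 - 9b + 20

Euclidean algorithm in ℚ[b]:
  b^4 - 6b^3 - 5b^2 + 42b + 40 = (b^2 + 3b + 2)(b^2 - 9b + 20) + (0)
The last nonzero remainder b^2 - 9b + 20 is already monic.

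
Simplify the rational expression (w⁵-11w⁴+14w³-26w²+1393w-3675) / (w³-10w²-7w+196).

(w³+3w²+7w-75)/(w+4)

Apply the Euclidean algorithm:
  w⁵-11w⁴+14w³-26w²+1393w-3675 = (w²-w+11)(w³-10w²-7w+196) + (-119w²+1666w-5831)
  w³-10w²-7w+196 = (-(1/119)w-4/119)(-119w²+1666w-5831) + (0)
Last nonzero remainder: -119w²+1666w-5831. Dividing through by -119 gives the monic gcd w²-14w+49.
Cancel w²-14w+49 from numerator and denominator to get the reduced form.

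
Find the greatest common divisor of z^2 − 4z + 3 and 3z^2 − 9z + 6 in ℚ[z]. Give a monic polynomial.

z − 1

Euclidean algorithm in ℚ[z]:
  z^2 − 4z + 3 = (1/3)(3z^2 − 9z + 6) + (−z + 1)
  3z^2 − 9z + 6 = (−3z + 6)(−z + 1) + (0)
Last nonzero remainder: −z + 1. Dividing through by −1 gives the monic gcd z − 1.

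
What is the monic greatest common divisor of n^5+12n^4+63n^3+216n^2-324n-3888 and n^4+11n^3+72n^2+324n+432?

n^3+9n^2+54n+216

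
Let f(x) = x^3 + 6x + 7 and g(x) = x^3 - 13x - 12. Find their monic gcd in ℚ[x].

x + 1

By polynomial division,
  x^3 + 6x + 7 = (x^3 - 13x - 12) + (19x + 19)
  x^3 - 13x - 12 = ((1/19)x^2 - (1/19)x - 12/19)(19x + 19) + (0)
Last nonzero remainder: 19x + 19. Dividing through by 19 gives the monic gcd x + 1.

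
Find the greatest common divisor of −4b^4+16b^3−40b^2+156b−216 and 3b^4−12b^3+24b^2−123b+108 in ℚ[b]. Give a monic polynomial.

b^2+b+9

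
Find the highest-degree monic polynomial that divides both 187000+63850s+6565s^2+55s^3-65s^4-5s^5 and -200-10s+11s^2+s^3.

50+15s+s^2

By polynomial division,
  -5s^5-65s^4+55s^3+6565s^2+63850s+187000 = (-5s^2-10s+115)(s^3+11s^2-10s-200) + (4200s^2+63000s+210000)
  s^3+11s^2-10s-200 = ((1/4200)s-1/1050)(4200s^2+63000s+210000) + (0)
Last nonzero remainder: 4200s^2+63000s+210000. Dividing through by 4200 gives the monic gcd s^2+15s+50.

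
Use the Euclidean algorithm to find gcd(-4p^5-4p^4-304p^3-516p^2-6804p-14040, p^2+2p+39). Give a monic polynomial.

p^2+2p+39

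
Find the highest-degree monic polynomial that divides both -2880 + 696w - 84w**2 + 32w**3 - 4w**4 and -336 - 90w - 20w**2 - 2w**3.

24 + 3w + w**2

By polynomial division,
  -4w**4 + 32w**3 - 84w**2 + 696w - 2880 = (2w - 36)(-2w**3 - 20w**2 - 90w - 336) + (-624w**2 - 1872w - 14976)
  -2w**3 - 20w**2 - 90w - 336 = ((1/312)w + 7/312)(-624w**2 - 1872w - 14976) + (0)
Last nonzero remainder: -624w**2 - 1872w - 14976. Dividing through by -624 gives the monic gcd w**2 + 3w + 24.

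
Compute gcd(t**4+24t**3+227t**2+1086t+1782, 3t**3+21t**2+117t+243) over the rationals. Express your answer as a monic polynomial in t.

t+3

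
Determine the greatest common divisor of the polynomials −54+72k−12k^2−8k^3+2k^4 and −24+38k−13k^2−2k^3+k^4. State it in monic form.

Apply the Euclidean algorithm:
  2k^4−8k^3−12k^2+72k−54 = (2)(k^4−2k^3−13k^2+38k−24) + (−4k^3+14k^2−4k−6)
  k^4−2k^3−13k^2+38k−24 = (−(1/4)k−3/8)(−4k^3+14k^2−4k−6) + (−(35/4)k^2+35k−105/4)
  −4k^3+14k^2−4k−6 = ((16/35)k+8/35)(−(35/4)k^2+35k−105/4) + (0)
Last nonzero remainder: −(35/4)k^2+35k−105/4. Dividing through by −35/4 gives the monic gcd k^2−4k+3.

3−4k+k^2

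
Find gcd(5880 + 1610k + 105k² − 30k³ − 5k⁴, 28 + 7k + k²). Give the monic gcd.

28 + 7k + k²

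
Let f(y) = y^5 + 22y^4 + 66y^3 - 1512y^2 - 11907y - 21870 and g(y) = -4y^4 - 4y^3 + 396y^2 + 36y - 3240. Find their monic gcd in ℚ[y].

y^3 + 4y^2 - 87y - 270

Euclidean algorithm in ℚ[y]:
  y^5 + 22y^4 + 66y^3 - 1512y^2 - 11907y - 21870 = (-(1/4)y - 21/4)(-4y^4 - 4y^3 + 396y^2 + 36y - 3240) + (144y^3 + 576y^2 - 12528y - 38880)
  -4y^4 - 4y^3 + 396y^2 + 36y - 3240 = (-(1/36)y + 1/12)(144y^3 + 576y^2 - 12528y - 38880) + (0)
Last nonzero remainder: 144y^3 + 576y^2 - 12528y - 38880. Dividing through by 144 gives the monic gcd y^3 + 4y^2 - 87y - 270.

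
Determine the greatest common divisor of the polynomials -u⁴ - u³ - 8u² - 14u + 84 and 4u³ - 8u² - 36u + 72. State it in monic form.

Repeated division with remainder:
  -u⁴ - u³ - 8u² - 14u + 84 = (-(1/4)u - 3/4)(4u³ - 8u² - 36u + 72) + (-23u² - 23u + 138)
  4u³ - 8u² - 36u + 72 = (-(4/23)u + 12/23)(-23u² - 23u + 138) + (0)
Last nonzero remainder: -23u² - 23u + 138. Dividing through by -23 gives the monic gcd u² + u - 6.

u² + u - 6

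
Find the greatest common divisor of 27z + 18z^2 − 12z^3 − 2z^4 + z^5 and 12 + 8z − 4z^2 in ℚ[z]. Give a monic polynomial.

−3 − 2z + z^2

Euclidean algorithm in ℚ[z]:
  z^5 − 2z^4 − 12z^3 + 18z^2 + 27z = (−(1/4)z^3 + (9/4)z)(−4z^2 + 8z + 12) + (0)
Last nonzero remainder: −4z^2 + 8z + 12. Dividing through by −4 gives the monic gcd z^2 − 2z − 3.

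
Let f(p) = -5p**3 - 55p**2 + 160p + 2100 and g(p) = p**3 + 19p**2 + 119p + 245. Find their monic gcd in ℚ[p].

Repeated division with remainder:
  -5p**3 - 55p**2 + 160p + 2100 = (-5)(p**3 + 19p**2 + 119p + 245) + (40p**2 + 755p + 3325)
  p**3 + 19p**2 + 119p + 245 = ((1/40)p + 1/320)(40p**2 + 755p + 3325) + ((2145/64)p + 15015/64)
  40p**2 + 755p + 3325 = ((512/429)p + 6080/429)((2145/64)p + 15015/64) + (0)
Last nonzero remainder: (2145/64)p + 15015/64. Dividing through by 2145/64 gives the monic gcd p + 7.

p + 7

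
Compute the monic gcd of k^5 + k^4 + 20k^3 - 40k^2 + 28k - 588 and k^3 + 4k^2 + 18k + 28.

k^2 + 2k + 14

Apply the Euclidean algorithm:
  k^5 + k^4 + 20k^3 - 40k^2 + 28k - 588 = (k^2 - 3k + 14)(k^3 + 4k^2 + 18k + 28) + (-70k^2 - 140k - 980)
  k^3 + 4k^2 + 18k + 28 = (-(1/70)k - 1/35)(-70k^2 - 140k - 980) + (0)
Last nonzero remainder: -70k^2 - 140k - 980. Dividing through by -70 gives the monic gcd k^2 + 2k + 14.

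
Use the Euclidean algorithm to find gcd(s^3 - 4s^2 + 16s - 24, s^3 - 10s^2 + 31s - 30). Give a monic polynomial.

Repeated division with remainder:
  s^3 - 4s^2 + 16s - 24 = (s^3 - 10s^2 + 31s - 30) + (6s^2 - 15s + 6)
  s^3 - 10s^2 + 31s - 30 = ((1/6)s - 5/4)(6s^2 - 15s + 6) + ((45/4)s - 45/2)
  6s^2 - 15s + 6 = ((8/15)s - 4/15)((45/4)s - 45/2) + (0)
Last nonzero remainder: (45/4)s - 45/2. Dividing through by 45/4 gives the monic gcd s - 2.

s - 2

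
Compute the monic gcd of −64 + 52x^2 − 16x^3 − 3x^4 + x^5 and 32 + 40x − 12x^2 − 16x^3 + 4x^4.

8 + 2x − 5x^2 + x^3

By polynomial division,
  x^5 − 3x^4 − 16x^3 + 52x^2 − 64 = ((1/4)x + 1/4)(4x^4 − 16x^3 − 12x^2 + 40x + 32) + (−9x^3 + 45x^2 − 18x − 72)
  4x^4 − 16x^3 − 12x^2 + 40x + 32 = (−(4/9)x − 4/9)(−9x^3 + 45x^2 − 18x − 72) + (0)
Last nonzero remainder: −9x^3 + 45x^2 − 18x − 72. Dividing through by −9 gives the monic gcd x^3 − 5x^2 + 2x + 8.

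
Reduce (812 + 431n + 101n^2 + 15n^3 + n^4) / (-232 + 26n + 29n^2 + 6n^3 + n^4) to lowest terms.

Repeated division with remainder:
  n^4 + 15n^3 + 101n^2 + 431n + 812 = (n^4 + 6n^3 + 29n^2 + 26n - 232) + (9n^3 + 72n^2 + 405n + 1044)
  n^4 + 6n^3 + 29n^2 + 26n - 232 = ((1/9)n - 2/9)(9n^3 + 72n^2 + 405n + 1044) + (0)
Last nonzero remainder: 9n^3 + 72n^2 + 405n + 1044. Dividing through by 9 gives the monic gcd n^3 + 8n^2 + 45n + 116.
Cancel n^3 + 8n^2 + 45n + 116 from numerator and denominator to get the reduced form.

(7 + n)/(-2 + n)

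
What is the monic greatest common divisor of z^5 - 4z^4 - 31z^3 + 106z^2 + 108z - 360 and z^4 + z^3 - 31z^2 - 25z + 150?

z^2 + 3z - 10

Apply the Euclidean algorithm:
  z^5 - 4z^4 - 31z^3 + 106z^2 + 108z - 360 = (z - 5)(z^4 + z^3 - 31z^2 - 25z + 150) + (5z^3 - 24z^2 - 167z + 390)
  z^4 + z^3 - 31z^2 - 25z + 150 = ((1/5)z + 29/25)(5z^3 - 24z^2 - 167z + 390) + ((756/25)z^2 + (2268/25)z - 1512/5)
  5z^3 - 24z^2 - 167z + 390 = ((125/756)z - 325/252)((756/25)z^2 + (2268/25)z - 1512/5) + (0)
Last nonzero remainder: (756/25)z^2 + (2268/25)z - 1512/5. Dividing through by 756/25 gives the monic gcd z^2 + 3z - 10.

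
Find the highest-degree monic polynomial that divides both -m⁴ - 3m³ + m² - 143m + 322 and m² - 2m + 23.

m² - 2m + 23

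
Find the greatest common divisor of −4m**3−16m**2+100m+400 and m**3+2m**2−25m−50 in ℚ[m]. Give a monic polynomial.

m**2−25

Euclidean algorithm in ℚ[m]:
  −4m**3−16m**2+100m+400 = (−4)(m**3+2m**2−25m−50) + (−8m**2+200)
  m**3+2m**2−25m−50 = (−(1/8)m−1/4)(−8m**2+200) + (0)
Last nonzero remainder: −8m**2+200. Dividing through by −8 gives the monic gcd m**2−25.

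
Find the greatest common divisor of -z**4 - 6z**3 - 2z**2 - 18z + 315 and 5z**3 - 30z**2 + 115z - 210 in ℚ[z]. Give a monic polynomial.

By polynomial division,
  -z**4 - 6z**3 - 2z**2 - 18z + 315 = (-(1/5)z - 12/5)(5z**3 - 30z**2 + 115z - 210) + (-51z**2 + 216z - 189)
  5z**3 - 30z**2 + 115z - 210 = (-(5/51)z + 50/289)(-51z**2 + 216z - 189) + ((17080/289)z - 51240/289)
  -51z**2 + 216z - 189 = (-(14739/17080)z + 2601/2440)((17080/289)z - 51240/289) + (0)
Last nonzero remainder: (17080/289)z - 51240/289. Dividing through by 17080/289 gives the monic gcd z - 3.

z - 3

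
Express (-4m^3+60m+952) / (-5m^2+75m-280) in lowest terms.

Apply the Euclidean algorithm:
  -4m^3+60m+952 = ((4/5)m+12)(-5m^2+75m-280) + (-616m+4312)
  -5m^2+75m-280 = ((5/616)m-5/77)(-616m+4312) + (0)
Last nonzero remainder: -616m+4312. Dividing through by -616 gives the monic gcd m-7.
Cancel m-7 from numerator and denominator to get the reduced form.

(4m^2+28m+136)/(5m-40)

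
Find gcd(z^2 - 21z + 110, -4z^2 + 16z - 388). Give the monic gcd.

1

By polynomial division,
  z^2 - 21z + 110 = (-1/4)(-4z^2 + 16z - 388) + (-17z + 13)
  -4z^2 + 16z - 388 = ((4/17)z - 220/289)(-17z + 13) + (-109272/289)
  -17z + 13 = ((4913/109272)z - 3757/109272)(-109272/289) + (0)
The last nonzero remainder is the constant -109272/289, so the polynomials are coprime and gcd = 1.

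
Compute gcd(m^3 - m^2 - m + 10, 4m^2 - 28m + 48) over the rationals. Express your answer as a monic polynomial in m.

Euclidean algorithm in ℚ[m]:
  m^3 - m^2 - m + 10 = ((1/4)m + 3/2)(4m^2 - 28m + 48) + (29m - 62)
  4m^2 - 28m + 48 = ((4/29)m - 564/841)(29m - 62) + (5400/841)
  29m - 62 = ((24389/5400)m - 26071/2700)(5400/841) + (0)
The last nonzero remainder is the constant 5400/841, so the polynomials are coprime and gcd = 1.

1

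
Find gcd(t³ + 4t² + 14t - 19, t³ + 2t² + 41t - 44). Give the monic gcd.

t - 1

Apply the Euclidean algorithm:
  t³ + 4t² + 14t - 19 = (t³ + 2t² + 41t - 44) + (2t² - 27t + 25)
  t³ + 2t² + 41t - 44 = ((1/2)t + 31/4)(2t² - 27t + 25) + ((951/4)t - 951/4)
  2t² - 27t + 25 = ((8/951)t - 100/951)((951/4)t - 951/4) + (0)
Last nonzero remainder: (951/4)t - 951/4. Dividing through by 951/4 gives the monic gcd t - 1.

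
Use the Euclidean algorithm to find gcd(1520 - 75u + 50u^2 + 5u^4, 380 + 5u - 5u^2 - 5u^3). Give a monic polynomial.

19 + 5u + u^2

Euclidean algorithm in ℚ[u]:
  5u^4 + 50u^2 - 75u + 1520 = (-u + 1)(-5u^3 - 5u^2 + 5u + 380) + (60u^2 + 300u + 1140)
  -5u^3 - 5u^2 + 5u + 380 = (-(1/12)u + 1/3)(60u^2 + 300u + 1140) + (0)
Last nonzero remainder: 60u^2 + 300u + 1140. Dividing through by 60 gives the monic gcd u^2 + 5u + 19.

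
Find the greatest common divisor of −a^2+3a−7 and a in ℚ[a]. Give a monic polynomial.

Apply the Euclidean algorithm:
  −a^2+3a−7 = (−a+3)(a) + (−7)
  a = (−(1/7)a)(−7) + (0)
The last nonzero remainder is the constant −7, so the polynomials are coprime and gcd = 1.

1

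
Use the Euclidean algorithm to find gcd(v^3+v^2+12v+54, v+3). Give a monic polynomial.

v+3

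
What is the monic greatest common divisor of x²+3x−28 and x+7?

By polynomial division,
  x²+3x−28 = (x−4)(x+7) + (0)
The last nonzero remainder x+7 is already monic.

x+7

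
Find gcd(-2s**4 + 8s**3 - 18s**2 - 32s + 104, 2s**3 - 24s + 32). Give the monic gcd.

s - 2

Euclidean algorithm in ℚ[s]:
  -2s**4 + 8s**3 - 18s**2 - 32s + 104 = (-s + 4)(2s**3 - 24s + 32) + (-42s**2 + 96s - 24)
  2s**3 - 24s + 32 = (-(1/21)s - 16/147)(-42s**2 + 96s - 24) + (-(720/49)s + 1440/49)
  -42s**2 + 96s - 24 = ((343/120)s - 49/60)(-(720/49)s + 1440/49) + (0)
Last nonzero remainder: -(720/49)s + 1440/49. Dividing through by -720/49 gives the monic gcd s - 2.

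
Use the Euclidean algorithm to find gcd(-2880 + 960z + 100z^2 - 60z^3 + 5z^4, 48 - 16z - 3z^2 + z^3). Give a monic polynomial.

Apply the Euclidean algorithm:
  5z^4 - 60z^3 + 100z^2 + 960z - 2880 = (5z - 45)(z^3 - 3z^2 - 16z + 48) + (45z^2 - 720)
  z^3 - 3z^2 - 16z + 48 = ((1/45)z - 1/15)(45z^2 - 720) + (0)
Last nonzero remainder: 45z^2 - 720. Dividing through by 45 gives the monic gcd z^2 - 16.

-16 + z^2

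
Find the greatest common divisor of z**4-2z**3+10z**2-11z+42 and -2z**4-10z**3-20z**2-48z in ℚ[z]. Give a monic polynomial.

z**2+z+6

Euclidean algorithm in ℚ[z]:
  z**4-2z**3+10z**2-11z+42 = (-1/2)(-2z**4-10z**3-20z**2-48z) + (-7z**3-35z+42)
  -2z**4-10z**3-20z**2-48z = ((2/7)z+10/7)(-7z**3-35z+42) + (-10z**2-10z-60)
  -7z**3-35z+42 = ((7/10)z-7/10)(-10z**2-10z-60) + (0)
Last nonzero remainder: -10z**2-10z-60. Dividing through by -10 gives the monic gcd z**2+z+6.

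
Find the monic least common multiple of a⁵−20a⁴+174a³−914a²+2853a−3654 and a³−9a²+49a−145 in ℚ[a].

By polynomial division,
  a⁵−20a⁴+174a³−914a²+2853a−3654 = (a²−11a+26)(a³−9a²+49a−145) + (4a²−16a+116)
  a³−9a²+49a−145 = ((1/4)a−5/4)(4a²−16a+116) + (0)
Last nonzero remainder: 4a²−16a+116. Dividing through by 4 gives the monic gcd a²−4a+29.
Then lcm(f, g) = f·g / gcd(f, g); expanding and making the result monic gives the answer.

a⁶−25a⁵+274a⁴−1784a³+7423a²−17919a+18270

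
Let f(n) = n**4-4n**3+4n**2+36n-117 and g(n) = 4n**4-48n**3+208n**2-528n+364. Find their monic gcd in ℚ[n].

n**2-4n+13

Repeated division with remainder:
  n**4-4n**3+4n**2+36n-117 = (1/4)(4n**4-48n**3+208n**2-528n+364) + (8n**3-48n**2+168n-208)
  4n**4-48n**3+208n**2-528n+364 = ((1/2)n-3)(8n**3-48n**2+168n-208) + (-20n**2+80n-260)
  8n**3-48n**2+168n-208 = (-(2/5)n+4/5)(-20n**2+80n-260) + (0)
Last nonzero remainder: -20n**2+80n-260. Dividing through by -20 gives the monic gcd n**2-4n+13.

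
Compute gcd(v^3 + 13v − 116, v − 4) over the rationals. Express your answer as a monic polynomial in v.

v − 4

Repeated division with remainder:
  v^3 + 13v − 116 = (v^2 + 4v + 29)(v − 4) + (0)
The last nonzero remainder v − 4 is already monic.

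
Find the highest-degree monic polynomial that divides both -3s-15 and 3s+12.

1

Euclidean algorithm in ℚ[s]:
  -3s-15 = (-1)(3s+12) + (-3)
  3s+12 = (-s-4)(-3) + (0)
The last nonzero remainder is the constant -3, so the polynomials are coprime and gcd = 1.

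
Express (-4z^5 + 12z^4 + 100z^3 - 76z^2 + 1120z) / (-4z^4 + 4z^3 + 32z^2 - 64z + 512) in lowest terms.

(z^3 - 2z^2 - 35z)/(z^2 - 16)

Repeated division with remainder:
  -4z^5 + 12z^4 + 100z^3 - 76z^2 + 1120z = (z - 2)(-4z^4 + 4z^3 + 32z^2 - 64z + 512) + (76z^3 + 52z^2 + 480z + 1024)
  -4z^4 + 4z^3 + 32z^2 - 64z + 512 = (-(1/19)z + 32/361)(76z^3 + 52z^2 + 480z + 1024) + ((19008/361)z^2 - (19008/361)z + 152064/361)
  76z^3 + 52z^2 + 480z + 1024 = ((6859/4752)z + 722/297)((19008/361)z^2 - (19008/361)z + 152064/361) + (0)
Last nonzero remainder: (19008/361)z^2 - (19008/361)z + 152064/361. Dividing through by 19008/361 gives the monic gcd z^2 - z + 8.
Cancel z^2 - z + 8 from numerator and denominator to get the reduced form.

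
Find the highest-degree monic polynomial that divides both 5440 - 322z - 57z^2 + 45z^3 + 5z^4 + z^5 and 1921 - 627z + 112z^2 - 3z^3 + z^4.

17 - 6z + z^2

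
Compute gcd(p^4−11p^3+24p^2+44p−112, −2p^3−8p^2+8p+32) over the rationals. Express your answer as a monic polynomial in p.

p^2−4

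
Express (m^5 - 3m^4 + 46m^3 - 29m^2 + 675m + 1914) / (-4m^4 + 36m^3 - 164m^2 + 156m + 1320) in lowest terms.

(-m^2 - m - 29)/(4m - 20)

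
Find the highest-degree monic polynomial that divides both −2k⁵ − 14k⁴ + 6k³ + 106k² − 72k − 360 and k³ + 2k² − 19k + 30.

k³ + 2k² − 19k + 30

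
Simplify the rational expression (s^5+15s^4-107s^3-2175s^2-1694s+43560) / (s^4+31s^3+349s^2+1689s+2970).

(s^3-5s^2-106s+440)/(s^2+11s+30)

Apply the Euclidean algorithm:
  s^5+15s^4-107s^3-2175s^2-1694s+43560 = (s-16)(s^4+31s^3+349s^2+1689s+2970) + (40s^3+1720s^2+22360s+91080)
  s^4+31s^3+349s^2+1689s+2970 = ((1/40)s-3/10)(40s^3+1720s^2+22360s+91080) + (306s^2+6120s+30294)
  40s^3+1720s^2+22360s+91080 = ((20/153)s+460/153)(306s^2+6120s+30294) + (0)
Last nonzero remainder: 306s^2+6120s+30294. Dividing through by 306 gives the monic gcd s^2+20s+99.
Cancel s^2+20s+99 from numerator and denominator to get the reduced form.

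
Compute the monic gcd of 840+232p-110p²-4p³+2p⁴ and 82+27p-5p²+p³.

2+p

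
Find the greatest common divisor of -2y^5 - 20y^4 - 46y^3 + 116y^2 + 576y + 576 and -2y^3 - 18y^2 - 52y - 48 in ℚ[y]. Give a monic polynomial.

By polynomial division,
  -2y^5 - 20y^4 - 46y^3 + 116y^2 + 576y + 576 = (y^2 + y - 12)(-2y^3 - 18y^2 - 52y - 48) + (0)
Last nonzero remainder: -2y^3 - 18y^2 - 52y - 48. Dividing through by -2 gives the monic gcd y^3 + 9y^2 + 26y + 24.

y^3 + 9y^2 + 26y + 24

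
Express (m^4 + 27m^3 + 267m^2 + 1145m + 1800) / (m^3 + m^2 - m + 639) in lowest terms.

By polynomial division,
  m^4 + 27m^3 + 267m^2 + 1145m + 1800 = (m + 26)(m^3 + m^2 - m + 639) + (242m^2 + 532m - 14814)
  m^3 + m^2 - m + 639 = ((1/242)m - 145/29282)(242m^2 + 532m - 14814) + ((920176/14641)m + 8281584/14641)
  242m^2 + 532m - 14814 = ((1771561/460088)m - 12049543/460088)((920176/14641)m + 8281584/14641) + (0)
Last nonzero remainder: (920176/14641)m + 8281584/14641. Dividing through by 920176/14641 gives the monic gcd m + 9.
Cancel m + 9 from numerator and denominator to get the reduced form.

(m^3 + 18m^2 + 105m + 200)/(m^2 - 8m + 71)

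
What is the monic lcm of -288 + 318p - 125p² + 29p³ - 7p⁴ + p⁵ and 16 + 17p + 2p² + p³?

-288 + 30p + 193p² - 96p³ + 22p⁴ - 6p⁵ + p⁶

Repeated division with remainder:
  p⁵ - 7p⁴ + 29p³ - 125p² + 318p - 288 = (p² - 9p + 30)(p³ + 2p² + 17p + 16) + (-48p² - 48p - 768)
  p³ + 2p² + 17p + 16 = (-(1/48)p - 1/48)(-48p² - 48p - 768) + (0)
Last nonzero remainder: -48p² - 48p - 768. Dividing through by -48 gives the monic gcd p² + p + 16.
Then lcm(f, g) = f·g / gcd(f, g); expanding and making the result monic gives the answer.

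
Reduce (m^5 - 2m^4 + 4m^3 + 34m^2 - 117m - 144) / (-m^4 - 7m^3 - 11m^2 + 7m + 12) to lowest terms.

Euclidean algorithm in ℚ[m]:
  m^5 - 2m^4 + 4m^3 + 34m^2 - 117m - 144 = (-m + 9)(-m^4 - 7m^3 - 11m^2 + 7m + 12) + (56m^3 + 140m^2 - 168m - 252)
  -m^4 - 7m^3 - 11m^2 + 7m + 12 = (-(1/56)m - 9/112)(56m^3 + 140m^2 - 168m - 252) + (-(11/4)m^2 - 11m - 33/4)
  56m^3 + 140m^2 - 168m - 252 = (-(224/11)m + 336/11)(-(11/4)m^2 - 11m - 33/4) + (0)
Last nonzero remainder: -(11/4)m^2 - 11m - 33/4. Dividing through by -11/4 gives the monic gcd m^2 + 4m + 3.
Cancel m^2 + 4m + 3 from numerator and denominator to get the reduced form.

(-m^3 + 6m^2 - 25m + 48)/(m^2 + 3m - 4)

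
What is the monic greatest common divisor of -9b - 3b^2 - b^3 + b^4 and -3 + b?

Repeated division with remainder:
  b^4 - b^3 - 3b^2 - 9b = (b^3 + 2b^2 + 3b)(b - 3) + (0)
The last nonzero remainder b - 3 is already monic.

-3 + b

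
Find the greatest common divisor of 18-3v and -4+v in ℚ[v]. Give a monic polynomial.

1

Euclidean algorithm in ℚ[v]:
  -3v+18 = (-3)(v-4) + (6)
  v-4 = ((1/6)v-2/3)(6) + (0)
The last nonzero remainder is the constant 6, so the polynomials are coprime and gcd = 1.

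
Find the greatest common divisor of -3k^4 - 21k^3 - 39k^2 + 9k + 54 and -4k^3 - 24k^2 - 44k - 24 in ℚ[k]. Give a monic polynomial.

k^2 + 5k + 6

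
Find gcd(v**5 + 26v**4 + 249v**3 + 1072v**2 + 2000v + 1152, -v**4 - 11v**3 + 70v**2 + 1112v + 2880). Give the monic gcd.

v**3 + 21v**2 + 140v + 288

Euclidean algorithm in ℚ[v]:
  v**5 + 26v**4 + 249v**3 + 1072v**2 + 2000v + 1152 = (-v - 15)(-v**4 - 11v**3 + 70v**2 + 1112v + 2880) + (154v**3 + 3234v**2 + 21560v + 44352)
  -v**4 - 11v**3 + 70v**2 + 1112v + 2880 = (-(1/154)v + 5/77)(154v**3 + 3234v**2 + 21560v + 44352) + (0)
Last nonzero remainder: 154v**3 + 3234v**2 + 21560v + 44352. Dividing through by 154 gives the monic gcd v**3 + 21v**2 + 140v + 288.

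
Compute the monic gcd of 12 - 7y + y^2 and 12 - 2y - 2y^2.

1

Apply the Euclidean algorithm:
  y^2 - 7y + 12 = (-1/2)(-2y^2 - 2y + 12) + (-8y + 18)
  -2y^2 - 2y + 12 = ((1/4)y + 13/16)(-8y + 18) + (-21/8)
  -8y + 18 = ((64/21)y - 48/7)(-21/8) + (0)
The last nonzero remainder is the constant -21/8, so the polynomials are coprime and gcd = 1.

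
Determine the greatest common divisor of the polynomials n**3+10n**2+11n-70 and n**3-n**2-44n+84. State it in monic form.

n**2+5n-14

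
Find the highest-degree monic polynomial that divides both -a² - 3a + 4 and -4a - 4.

1

Repeated division with remainder:
  -a² - 3a + 4 = ((1/4)a + 1/2)(-4a - 4) + (6)
  -4a - 4 = (-(2/3)a - 2/3)(6) + (0)
The last nonzero remainder is the constant 6, so the polynomials are coprime and gcd = 1.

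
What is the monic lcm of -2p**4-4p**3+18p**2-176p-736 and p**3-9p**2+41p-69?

p**5-p**4-15p**3+115p**2+104p-1104

Euclidean algorithm in ℚ[p]:
  -2p**4-4p**3+18p**2-176p-736 = (-2p-22)(p**3-9p**2+41p-69) + (-98p**2+588p-2254)
  p**3-9p**2+41p-69 = (-(1/98)p+3/98)(-98p**2+588p-2254) + (0)
Last nonzero remainder: -98p**2+588p-2254. Dividing through by -98 gives the monic gcd p**2-6p+23.
Then lcm(f, g) = f·g / gcd(f, g); expanding and making the result monic gives the answer.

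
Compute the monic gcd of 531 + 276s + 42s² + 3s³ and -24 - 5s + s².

3 + s

Apply the Euclidean algorithm:
  3s³ + 42s² + 276s + 531 = (3s + 57)(s² - 5s - 24) + (633s + 1899)
  s² - 5s - 24 = ((1/633)s - 8/633)(633s + 1899) + (0)
Last nonzero remainder: 633s + 1899. Dividing through by 633 gives the monic gcd s + 3.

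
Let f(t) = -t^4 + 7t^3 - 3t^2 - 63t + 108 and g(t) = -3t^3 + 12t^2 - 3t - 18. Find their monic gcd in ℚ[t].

t - 3

Repeated division with remainder:
  -t^4 + 7t^3 - 3t^2 - 63t + 108 = ((1/3)t - 1)(-3t^3 + 12t^2 - 3t - 18) + (10t^2 - 60t + 90)
  -3t^3 + 12t^2 - 3t - 18 = (-(3/10)t - 3/5)(10t^2 - 60t + 90) + (-12t + 36)
  10t^2 - 60t + 90 = (-(5/6)t + 5/2)(-12t + 36) + (0)
Last nonzero remainder: -12t + 36. Dividing through by -12 gives the monic gcd t - 3.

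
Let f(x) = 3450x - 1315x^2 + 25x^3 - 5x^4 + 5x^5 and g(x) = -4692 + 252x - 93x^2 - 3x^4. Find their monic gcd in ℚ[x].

46 + 7x + x^2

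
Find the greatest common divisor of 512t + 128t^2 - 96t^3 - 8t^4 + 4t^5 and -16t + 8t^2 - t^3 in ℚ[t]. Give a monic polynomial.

By polynomial division,
  4t^5 - 8t^4 - 96t^3 + 128t^2 + 512t = (-4t^2 - 24t - 32)(-t^3 + 8t^2 - 16t) + (0)
Last nonzero remainder: -t^3 + 8t^2 - 16t. Dividing through by -1 gives the monic gcd t^3 - 8t^2 + 16t.

16t - 8t^2 + t^3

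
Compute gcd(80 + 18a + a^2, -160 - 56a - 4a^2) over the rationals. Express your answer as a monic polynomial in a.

By polynomial division,
  a^2 + 18a + 80 = (-1/4)(-4a^2 - 56a - 160) + (4a + 40)
  -4a^2 - 56a - 160 = (-a - 4)(4a + 40) + (0)
Last nonzero remainder: 4a + 40. Dividing through by 4 gives the monic gcd a + 10.

10 + a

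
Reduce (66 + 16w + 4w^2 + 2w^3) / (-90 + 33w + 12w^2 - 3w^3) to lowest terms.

Euclidean algorithm in ℚ[w]:
  2w^3 + 4w^2 + 16w + 66 = (-2/3)(-3w^3 + 12w^2 + 33w - 90) + (12w^2 + 38w + 6)
  -3w^3 + 12w^2 + 33w - 90 = (-(1/4)w + 43/24)(12w^2 + 38w + 6) + (-(403/12)w - 403/4)
  12w^2 + 38w + 6 = (-(144/403)w - 24/403)(-(403/12)w - 403/4) + (0)
Last nonzero remainder: -(403/12)w - 403/4. Dividing through by -403/12 gives the monic gcd w + 3.
Cancel w + 3 from numerator and denominator to get the reduced form.

(-22 + 2w - 2w^2)/(30 - 21w + 3w^2)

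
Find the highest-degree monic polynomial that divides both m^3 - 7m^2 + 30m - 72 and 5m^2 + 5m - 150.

Apply the Euclidean algorithm:
  m^3 - 7m^2 + 30m - 72 = ((1/5)m - 8/5)(5m^2 + 5m - 150) + (68m - 312)
  5m^2 + 5m - 150 = ((5/68)m + 475/1156)(68m - 312) + (-6300/289)
  68m - 312 = (-(4913/1575)m + 7514/525)(-6300/289) + (0)
The last nonzero remainder is the constant -6300/289, so the polynomials are coprime and gcd = 1.

1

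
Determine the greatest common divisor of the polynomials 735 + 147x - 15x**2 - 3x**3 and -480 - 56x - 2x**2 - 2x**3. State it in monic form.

Euclidean algorithm in ℚ[x]:
  -3x**3 - 15x**2 + 147x + 735 = (3/2)(-2x**3 - 2x**2 - 56x - 480) + (-12x**2 + 231x + 1455)
  -2x**3 - 2x**2 - 56x - 480 = ((1/6)x + 27/8)(-12x**2 + 231x + 1455) + (-(8625/8)x - 43125/8)
  -12x**2 + 231x + 1455 = ((32/2875)x - 776/2875)(-(8625/8)x - 43125/8) + (0)
Last nonzero remainder: -(8625/8)x - 43125/8. Dividing through by -8625/8 gives the monic gcd x + 5.

5 + x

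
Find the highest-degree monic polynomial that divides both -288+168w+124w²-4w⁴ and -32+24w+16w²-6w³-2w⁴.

-4+3w+w²

By polynomial division,
  -4w⁴+124w²+168w-288 = (2)(-2w⁴-6w³+16w²+24w-32) + (12w³+92w²+120w-224)
  -2w⁴-6w³+16w²+24w-32 = (-(1/6)w+7/9)(12w³+92w²+120w-224) + (-(320/9)w²-(320/3)w+1280/9)
  12w³+92w²+120w-224 = (-(27/80)w-63/40)(-(320/9)w²-(320/3)w+1280/9) + (0)
Last nonzero remainder: -(320/9)w²-(320/3)w+1280/9. Dividing through by -320/9 gives the monic gcd w²+3w-4.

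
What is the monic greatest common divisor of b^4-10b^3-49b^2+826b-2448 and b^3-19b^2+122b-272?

Euclidean algorithm in ℚ[b]:
  b^4-10b^3-49b^2+826b-2448 = (b+9)(b^3-19b^2+122b-272) + (0)
The last nonzero remainder b^3-19b^2+122b-272 is already monic.

b^3-19b^2+122b-272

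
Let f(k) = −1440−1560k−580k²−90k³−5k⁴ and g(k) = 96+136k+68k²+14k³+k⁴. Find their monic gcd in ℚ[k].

Repeated division with remainder:
  −5k⁴−90k³−580k²−1560k−1440 = (−5)(k⁴+14k³+68k²+136k+96) + (−20k³−240k²−880k−960)
  k⁴+14k³+68k²+136k+96 = (−(1/20)k−1/10)(−20k³−240k²−880k−960) + (0)
Last nonzero remainder: −20k³−240k²−880k−960. Dividing through by −20 gives the monic gcd k³+12k²+44k+48.

48+44k+12k²+k³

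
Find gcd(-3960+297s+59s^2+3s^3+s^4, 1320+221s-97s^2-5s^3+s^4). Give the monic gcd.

Euclidean algorithm in ℚ[s]:
  s^4+3s^3+59s^2+297s-3960 = (s^4-5s^3-97s^2+221s+1320) + (8s^3+156s^2+76s-5280)
  s^4-5s^3-97s^2+221s+1320 = ((1/8)s-49/16)(8s^3+156s^2+76s-5280) + ((1485/4)s^2+(4455/4)s-14850)
  8s^3+156s^2+76s-5280 = ((32/1485)s+16/45)((1485/4)s^2+(4455/4)s-14850) + (0)
Last nonzero remainder: (1485/4)s^2+(4455/4)s-14850. Dividing through by 1485/4 gives the monic gcd s^2+3s-40.

-40+3s+s^2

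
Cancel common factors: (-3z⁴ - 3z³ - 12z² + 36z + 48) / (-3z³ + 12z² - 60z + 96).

Apply the Euclidean algorithm:
  -3z⁴ - 3z³ - 12z² + 36z + 48 = (z + 5)(-3z³ + 12z² - 60z + 96) + (-12z² + 240z - 432)
  -3z³ + 12z² - 60z + 96 = ((1/4)z + 4)(-12z² + 240z - 432) + (-912z + 1824)
  -12z² + 240z - 432 = ((1/76)z - 9/38)(-912z + 1824) + (0)
Last nonzero remainder: -912z + 1824. Dividing through by -912 gives the monic gcd z - 2.
Cancel z - 2 from numerator and denominator to get the reduced form.

(z³ + 3z² + 10z + 8)/(z² - 2z + 16)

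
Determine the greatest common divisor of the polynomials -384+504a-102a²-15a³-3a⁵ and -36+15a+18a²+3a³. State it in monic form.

-4+3a+a²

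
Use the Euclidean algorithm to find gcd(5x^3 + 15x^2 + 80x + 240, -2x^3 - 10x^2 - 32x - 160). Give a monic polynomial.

x^2 + 16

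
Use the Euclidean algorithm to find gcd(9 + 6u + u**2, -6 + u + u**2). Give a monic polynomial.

Euclidean algorithm in ℚ[u]:
  u**2 + 6u + 9 = (u**2 + u - 6) + (5u + 15)
  u**2 + u - 6 = ((1/5)u - 2/5)(5u + 15) + (0)
Last nonzero remainder: 5u + 15. Dividing through by 5 gives the monic gcd u + 3.

3 + u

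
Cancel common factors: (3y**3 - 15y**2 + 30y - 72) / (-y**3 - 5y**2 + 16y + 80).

(-3y**2 + 3y - 18)/(y**2 + 9y + 20)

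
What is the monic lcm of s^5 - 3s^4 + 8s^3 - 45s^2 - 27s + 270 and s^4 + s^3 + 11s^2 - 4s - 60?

Euclidean algorithm in ℚ[s]:
  s^5 - 3s^4 + 8s^3 - 45s^2 - 27s + 270 = (s - 4)(s^4 + s^3 + 11s^2 - 4s - 60) + (s^3 + 3s^2 + 17s + 30)
  s^4 + s^3 + 11s^2 - 4s - 60 = (s - 2)(s^3 + 3s^2 + 17s + 30) + (0)
The last nonzero remainder s^3 + 3s^2 + 17s + 30 is already monic.
Then lcm(f, g) = f·g / gcd(f, g); expanding and making the result monic gives the answer.

s^6 - 5s^5 + 14s^4 - 61s^3 + 63s^2 + 324s - 540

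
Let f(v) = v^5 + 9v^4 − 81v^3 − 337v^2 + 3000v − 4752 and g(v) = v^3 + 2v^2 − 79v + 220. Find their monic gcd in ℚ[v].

v^2 + 7v − 44

By polynomial division,
  v^5 + 9v^4 − 81v^3 − 337v^2 + 3000v − 4752 = (v^2 + 7v − 16)(v^3 + 2v^2 − 79v + 220) + (28v^2 + 196v − 1232)
  v^3 + 2v^2 − 79v + 220 = ((1/28)v − 5/28)(28v^2 + 196v − 1232) + (0)
Last nonzero remainder: 28v^2 + 196v − 1232. Dividing through by 28 gives the monic gcd v^2 + 7v − 44.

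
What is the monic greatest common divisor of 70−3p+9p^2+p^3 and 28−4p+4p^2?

By polynomial division,
  p^3+9p^2−3p+70 = ((1/4)p+5/2)(4p^2−4p+28) + (0)
Last nonzero remainder: 4p^2−4p+28. Dividing through by 4 gives the monic gcd p^2−p+7.

7−p+p^2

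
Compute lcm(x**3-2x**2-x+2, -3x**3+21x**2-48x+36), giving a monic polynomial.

Apply the Euclidean algorithm:
  x**3-2x**2-x+2 = (-1/3)(-3x**3+21x**2-48x+36) + (5x**2-17x+14)
  -3x**3+21x**2-48x+36 = (-(3/5)x+54/25)(5x**2-17x+14) + (-(72/25)x+144/25)
  5x**2-17x+14 = (-(125/72)x+175/72)(-(72/25)x+144/25) + (0)
Last nonzero remainder: -(72/25)x+144/25. Dividing through by -72/25 gives the monic gcd x-2.
Then lcm(f, g) = f·g / gcd(f, g); expanding and making the result monic gives the answer.

x**5-7x**4+15x**3-5x**2-16x+12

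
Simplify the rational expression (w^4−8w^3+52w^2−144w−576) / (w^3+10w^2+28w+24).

(w^3−10w^2+72w−288)/(w^2+8w+12)

Apply the Euclidean algorithm:
  w^4−8w^3+52w^2−144w−576 = (w−18)(w^3+10w^2+28w+24) + (204w^2+336w−144)
  w^3+10w^2+28w+24 = ((1/204)w+71/1734)(204w^2+336w−144) + ((4320/289)w+8640/289)
  204w^2+336w−144 = ((4913/360)w−289/60)((4320/289)w+8640/289) + (0)
Last nonzero remainder: (4320/289)w+8640/289. Dividing through by 4320/289 gives the monic gcd w+2.
Cancel w+2 from numerator and denominator to get the reduced form.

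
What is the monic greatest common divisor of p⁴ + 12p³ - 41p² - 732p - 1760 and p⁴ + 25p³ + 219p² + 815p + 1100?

p³ + 20p² + 119p + 220

Euclidean algorithm in ℚ[p]:
  p⁴ + 12p³ - 41p² - 732p - 1760 = (p⁴ + 25p³ + 219p² + 815p + 1100) + (-13p³ - 260p² - 1547p - 2860)
  p⁴ + 25p³ + 219p² + 815p + 1100 = (-(1/13)p - 5/13)(-13p³ - 260p² - 1547p - 2860) + (0)
Last nonzero remainder: -13p³ - 260p² - 1547p - 2860. Dividing through by -13 gives the monic gcd p³ + 20p² + 119p + 220.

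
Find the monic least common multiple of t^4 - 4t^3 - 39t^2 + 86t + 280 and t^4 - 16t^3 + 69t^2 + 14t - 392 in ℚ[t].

t^5 - 11t^4 - 11t^3 + 359t^2 - 322t - 1960

Apply the Euclidean algorithm:
  t^4 - 4t^3 - 39t^2 + 86t + 280 = (t^4 - 16t^3 + 69t^2 + 14t - 392) + (12t^3 - 108t^2 + 72t + 672)
  t^4 - 16t^3 + 69t^2 + 14t - 392 = ((1/12)t - 7/12)(12t^3 - 108t^2 + 72t + 672) + (0)
Last nonzero remainder: 12t^3 - 108t^2 + 72t + 672. Dividing through by 12 gives the monic gcd t^3 - 9t^2 + 6t + 56.
Then lcm(f, g) = f·g / gcd(f, g); expanding and making the result monic gives the answer.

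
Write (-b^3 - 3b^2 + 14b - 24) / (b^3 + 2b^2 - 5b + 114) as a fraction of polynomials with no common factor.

(-b^2 + 3b - 4)/(b^2 - 4b + 19)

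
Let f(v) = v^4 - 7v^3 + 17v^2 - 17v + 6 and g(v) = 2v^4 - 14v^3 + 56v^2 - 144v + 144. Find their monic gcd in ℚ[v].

v^2 - 5v + 6

Apply the Euclidean algorithm:
  v^4 - 7v^3 + 17v^2 - 17v + 6 = (1/2)(2v^4 - 14v^3 + 56v^2 - 144v + 144) + (-11v^2 + 55v - 66)
  2v^4 - 14v^3 + 56v^2 - 144v + 144 = (-(2/11)v^2 + (4/11)v - 24/11)(-11v^2 + 55v - 66) + (0)
Last nonzero remainder: -11v^2 + 55v - 66. Dividing through by -11 gives the monic gcd v^2 - 5v + 6.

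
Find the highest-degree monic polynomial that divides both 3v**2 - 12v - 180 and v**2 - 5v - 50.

v - 10

Apply the Euclidean algorithm:
  3v**2 - 12v - 180 = (3)(v**2 - 5v - 50) + (3v - 30)
  v**2 - 5v - 50 = ((1/3)v + 5/3)(3v - 30) + (0)
Last nonzero remainder: 3v - 30. Dividing through by 3 gives the monic gcd v - 10.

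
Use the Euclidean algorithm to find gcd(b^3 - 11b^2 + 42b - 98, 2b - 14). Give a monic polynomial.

By polynomial division,
  b^3 - 11b^2 + 42b - 98 = ((1/2)b^2 - 2b + 7)(2b - 14) + (0)
Last nonzero remainder: 2b - 14. Dividing through by 2 gives the monic gcd b - 7.

b - 7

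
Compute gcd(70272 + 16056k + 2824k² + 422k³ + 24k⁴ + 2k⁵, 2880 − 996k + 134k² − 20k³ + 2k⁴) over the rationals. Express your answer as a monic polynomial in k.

Apply the Euclidean algorithm:
  2k⁵ + 24k⁴ + 422k³ + 2824k² + 16056k + 70272 = (k + 22)(2k⁴ − 20k³ + 134k² − 996k + 2880) + (728k³ + 872k² + 35088k + 6912)
  2k⁴ − 20k³ + 134k² − 996k + 2880 = ((1/364)k − 1019/33124)(728k³ + 872k² + 35088k + 6912) + ((533544/8281)k² + (533544/8281)k + 25610112/8281)
  728k³ + 872k² + 35088k + 6912 = ((753571/66693)k + 49686/22231)((533544/8281)k² + (533544/8281)k + 25610112/8281) + (0)
Last nonzero remainder: (533544/8281)k² + (533544/8281)k + 25610112/8281. Dividing through by 533544/8281 gives the monic gcd k² + k + 48.

48 + k + k²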